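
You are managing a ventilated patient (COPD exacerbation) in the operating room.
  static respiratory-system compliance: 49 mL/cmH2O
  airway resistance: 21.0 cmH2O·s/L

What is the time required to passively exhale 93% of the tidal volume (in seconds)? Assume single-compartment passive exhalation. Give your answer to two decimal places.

2.74

τ = R × C = 21.0 × 49 mL/cmH2O = 21.0 × 0.049 L/cmH2O = 1.029 s.
Exhaled fraction f = 1 − e^(−t/τ) → t = −τ·ln(1 − f) = −1.029·ln(0.07) = 2.736 s.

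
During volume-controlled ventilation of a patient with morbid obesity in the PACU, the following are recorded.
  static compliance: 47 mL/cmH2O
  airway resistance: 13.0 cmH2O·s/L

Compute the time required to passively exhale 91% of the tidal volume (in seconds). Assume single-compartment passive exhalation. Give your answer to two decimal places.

τ = R × C = 13.0 × 47 mL/cmH2O = 13.0 × 0.047 L/cmH2O = 0.611 s.
Exhaled fraction f = 1 − e^(−t/τ) → t = −τ·ln(1 − f) = −0.611·ln(0.09) = 1.471 s.

1.47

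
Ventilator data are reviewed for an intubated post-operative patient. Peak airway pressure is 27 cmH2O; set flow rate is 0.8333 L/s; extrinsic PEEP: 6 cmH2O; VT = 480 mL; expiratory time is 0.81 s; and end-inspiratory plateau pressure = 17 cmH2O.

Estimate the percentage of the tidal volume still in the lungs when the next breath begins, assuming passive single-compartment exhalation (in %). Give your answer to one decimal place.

21.3

R = (PIP − Pplat)/V̇ = (27 − 17) / 0.8333 = 10.0/0.8333 = 12.0 cmH2O·s/L.
C = Vt/(Pplat − PEEP) = 480.0 / (17 − 6) = 480.0/11.0 = 43.636 mL/cmH2O.
τ = R × C = 12.0 × 0.04364 L/cmH2O = 0.5237 s.
Fraction remaining at end-expiration = e^(−Te/τ) = e^(−0.81/0.5237) = 0.213 → 21.3%.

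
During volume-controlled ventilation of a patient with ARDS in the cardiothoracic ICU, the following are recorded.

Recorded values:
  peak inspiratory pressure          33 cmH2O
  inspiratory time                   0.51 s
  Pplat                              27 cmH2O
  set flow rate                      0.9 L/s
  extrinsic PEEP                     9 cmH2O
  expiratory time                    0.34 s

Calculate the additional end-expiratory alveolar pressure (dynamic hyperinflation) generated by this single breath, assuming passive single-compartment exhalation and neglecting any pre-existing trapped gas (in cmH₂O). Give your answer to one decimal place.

2.4

Vt = flow × Ti = 0.9 L/s × 0.51 s × 1000 mL/L = 459.0 mL.
R = (PIP − Pplat)/V̇ = (33 − 27) / 0.9 = 6.0/0.9 = 6.667 cmH2O·s/L.
C = Vt/(Pplat − PEEP) = 459.0 / (27 − 9) = 459.0/18.0 = 25.5 mL/cmH2O.
τ = R × C = 6.667 × 0.0255 L/cmH2O = 0.17 s.
Fraction remaining = e^(−Te/τ) = e^(−0.34/0.17) = 0.1353; trapped volume = 459.0 × 0.1353 = 62.103 mL.
Additional alveolar pressure from trapping ≈ V_trapped / C = 62.103 / 25.5 = 2.435 cmH2O.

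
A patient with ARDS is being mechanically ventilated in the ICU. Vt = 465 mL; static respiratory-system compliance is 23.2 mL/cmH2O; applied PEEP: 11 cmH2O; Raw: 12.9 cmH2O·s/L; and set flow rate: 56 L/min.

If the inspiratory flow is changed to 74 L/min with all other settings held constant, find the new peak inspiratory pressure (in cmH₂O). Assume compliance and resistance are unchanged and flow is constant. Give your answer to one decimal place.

47.0

Flow: 56 L/min ÷ 60 = 0.9333 L/s.
New flow: 74 L/min ÷ 60 = 1.2333 L/s.
PIP = Vt/C + R·V̇ + PEEP (constant-flow equation of motion).
Only the resistive term changes: ΔPIP = R × ΔV̇ = 12.9 × (1.2333 − 0.9333) = 12.9 × 0.3 = 3.87 cmH2O.
Original PIP = 465/23.2 + 12.9×0.9333 + 11 = 43.083 cmH2O; new PIP = 43.083 + (3.87) = 46.953 cmH2O.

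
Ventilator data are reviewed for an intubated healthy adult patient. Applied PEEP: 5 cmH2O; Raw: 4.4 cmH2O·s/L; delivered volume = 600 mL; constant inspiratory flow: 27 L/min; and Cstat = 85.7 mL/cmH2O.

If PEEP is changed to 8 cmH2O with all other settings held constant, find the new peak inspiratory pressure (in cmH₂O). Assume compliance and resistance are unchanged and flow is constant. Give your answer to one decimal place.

Flow: 27 L/min ÷ 60 = 0.45 L/s.
PIP = Vt/C + R·V̇ + PEEP (constant-flow equation of motion).
Only the baseline term changes: ΔPIP = ΔPEEP = 8 − 5 = 3.0 cmH2O.
Original PIP = 600/85.7 + 4.4×0.45 + 5 = 13.981 cmH2O; new PIP = 13.981 + (3.0) = 16.981 cmH2O.

17.0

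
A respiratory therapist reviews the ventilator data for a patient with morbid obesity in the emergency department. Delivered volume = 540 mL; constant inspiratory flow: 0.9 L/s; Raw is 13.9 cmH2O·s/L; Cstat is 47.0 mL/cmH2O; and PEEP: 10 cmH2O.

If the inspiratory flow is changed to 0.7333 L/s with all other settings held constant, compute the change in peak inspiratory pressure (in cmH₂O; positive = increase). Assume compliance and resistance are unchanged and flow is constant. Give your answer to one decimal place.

PIP = Vt/C + R·V̇ + PEEP (constant-flow equation of motion).
Only the resistive term changes: ΔPIP = R × ΔV̇ = 13.9 × (0.7333 − 0.9) = 13.9 × -0.1667 = -2.317 cmH2O.

-2.3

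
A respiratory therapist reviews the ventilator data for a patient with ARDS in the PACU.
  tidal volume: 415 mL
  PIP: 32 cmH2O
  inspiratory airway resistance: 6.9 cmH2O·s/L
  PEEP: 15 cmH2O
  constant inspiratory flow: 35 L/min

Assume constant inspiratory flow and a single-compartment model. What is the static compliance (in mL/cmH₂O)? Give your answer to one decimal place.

32.0

Flow: 35 L/min ÷ 60 = 0.5833 L/s.
Equation of motion (constant flow): PIP = Vt/C + R·V̇ + PEEP.
Vt/C = PIP − R·V̇ − PEEP = 32 − 6.9×0.5833 − 15 = 32 − 4.025 − 15 = 12.975 cmH2O.
C = Vt / 12.975 = 415 / 12.975 = 31.985 mL/cmH2O.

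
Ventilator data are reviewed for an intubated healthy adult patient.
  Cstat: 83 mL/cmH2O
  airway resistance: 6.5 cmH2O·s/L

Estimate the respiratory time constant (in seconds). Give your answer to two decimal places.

τ = R × C = 6.5 × 83 mL/cmH2O = 6.5 × 0.083 L/cmH2O = 0.5395 s.

0.54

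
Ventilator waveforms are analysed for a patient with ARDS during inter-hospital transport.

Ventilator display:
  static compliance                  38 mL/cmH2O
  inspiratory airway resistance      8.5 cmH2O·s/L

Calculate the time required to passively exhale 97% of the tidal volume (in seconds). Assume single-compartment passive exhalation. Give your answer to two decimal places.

τ = R × C = 8.5 × 38 mL/cmH2O = 8.5 × 0.038 L/cmH2O = 0.323 s.
Exhaled fraction f = 1 − e^(−t/τ) → t = −τ·ln(1 − f) = −0.323·ln(0.03) = 1.133 s.

1.13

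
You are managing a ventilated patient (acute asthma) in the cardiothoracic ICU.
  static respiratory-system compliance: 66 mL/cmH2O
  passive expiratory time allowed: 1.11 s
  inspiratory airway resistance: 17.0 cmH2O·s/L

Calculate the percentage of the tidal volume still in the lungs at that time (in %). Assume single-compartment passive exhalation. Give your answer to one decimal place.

τ = R × C = 17.0 × 66 mL/cmH2O = 17.0 × 0.066 L/cmH2O = 1.122 s.
Passive exhalation: V(t)/V₀ = e^(−t/τ) = e^(−1.11/1.122) = 0.3718.
Fraction remaining = 0.3718 → 37.18%.

37.2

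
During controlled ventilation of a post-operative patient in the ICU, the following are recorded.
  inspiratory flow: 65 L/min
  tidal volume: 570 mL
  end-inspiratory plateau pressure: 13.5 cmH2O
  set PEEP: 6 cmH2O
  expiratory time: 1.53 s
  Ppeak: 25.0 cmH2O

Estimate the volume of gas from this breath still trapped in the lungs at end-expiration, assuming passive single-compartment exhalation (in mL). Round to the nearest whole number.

Flow: 65 L/min ÷ 60 = 1.0833 L/s.
R = (PIP − Pplat)/V̇ = (25.0 − 13.5) / 1.0833 = 11.5/1.0833 = 10.616 cmH2O·s/L.
C = Vt/(Pplat − PEEP) = 570.0 / (13.5 − 6) = 570.0/7.5 = 76.0 mL/cmH2O.
τ = R × C = 10.616 × 0.076 L/cmH2O = 0.8068 s.
Fraction remaining = e^(−Te/τ) = e^(−1.53/0.8068) = 0.1501.
Trapped volume = 570.0 × 0.1501 = 85.557 mL.

86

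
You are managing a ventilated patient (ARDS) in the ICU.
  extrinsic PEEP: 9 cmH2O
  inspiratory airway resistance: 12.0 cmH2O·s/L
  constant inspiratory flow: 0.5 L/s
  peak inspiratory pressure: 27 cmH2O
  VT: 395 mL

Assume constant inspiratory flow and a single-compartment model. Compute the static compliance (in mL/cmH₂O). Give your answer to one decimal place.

Equation of motion (constant flow): PIP = Vt/C + R·V̇ + PEEP.
Vt/C = PIP − R·V̇ − PEEP = 27 − 12.0×0.5 − 9 = 27 − 6.0 − 9 = 12.0 cmH2O.
C = Vt / 12.0 = 395 / 12.0 = 32.917 mL/cmH2O.

32.9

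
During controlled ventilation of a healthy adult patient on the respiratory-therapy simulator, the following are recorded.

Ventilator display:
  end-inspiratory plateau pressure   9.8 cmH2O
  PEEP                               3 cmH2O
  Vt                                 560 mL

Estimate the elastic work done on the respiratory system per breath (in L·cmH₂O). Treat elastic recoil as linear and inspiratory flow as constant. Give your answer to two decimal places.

Elastic work ≈ ½ × (Pplat − PEEP) × Vt = 0.5 × (9.8 − 3) × 0.560 L = 0.5 × 6.8 × 0.560 = 1.904 L·cmH2O.

1.90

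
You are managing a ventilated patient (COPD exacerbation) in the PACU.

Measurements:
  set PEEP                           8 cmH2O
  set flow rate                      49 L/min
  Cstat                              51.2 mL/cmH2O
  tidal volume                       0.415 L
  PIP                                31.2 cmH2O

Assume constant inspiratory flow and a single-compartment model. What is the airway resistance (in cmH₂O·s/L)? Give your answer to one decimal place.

18.5

Flow: 49 L/min ÷ 60 = 0.8167 L/s.
Equation of motion (constant flow): PIP = Vt/C + R·V̇ + PEEP.
R·V̇ = PIP − Vt/C − PEEP = 31.2 − 415/51.2 − 8 = 31.2 − 8.105 − 8 = 15.095 cmH2O.
R = 15.095 / 0.8167 = 18.483 cmH2O·s/L.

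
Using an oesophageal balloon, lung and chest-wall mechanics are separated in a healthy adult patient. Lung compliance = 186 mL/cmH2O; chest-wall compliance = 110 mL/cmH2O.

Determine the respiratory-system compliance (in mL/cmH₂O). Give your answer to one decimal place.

Lung and chest wall are elastances in series: 1/Crs = 1/CL + 1/Ccw.
1/Crs = 1/186 + 1/110 = 0.01447.
Crs = 69.109 mL/cmH2O.

69.1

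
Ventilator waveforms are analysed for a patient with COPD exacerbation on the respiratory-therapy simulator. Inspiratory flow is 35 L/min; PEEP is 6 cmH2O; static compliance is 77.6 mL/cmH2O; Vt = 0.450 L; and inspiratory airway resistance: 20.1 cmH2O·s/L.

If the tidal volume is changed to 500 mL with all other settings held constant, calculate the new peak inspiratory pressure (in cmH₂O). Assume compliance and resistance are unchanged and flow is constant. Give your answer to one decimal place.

24.2

Flow: 35 L/min ÷ 60 = 0.5833 L/s.
PIP = Vt/C + R·V̇ + PEEP (constant-flow equation of motion).
Only the elastic term changes: ΔPIP = ΔVt / C = (500 − 450) / 77.6 = 0.6443 cmH2O.
Original PIP = 450/77.6 + 20.1×0.5833 + 6 = 23.523 cmH2O; new PIP = 23.523 + (0.6443) = 24.167 cmH2O.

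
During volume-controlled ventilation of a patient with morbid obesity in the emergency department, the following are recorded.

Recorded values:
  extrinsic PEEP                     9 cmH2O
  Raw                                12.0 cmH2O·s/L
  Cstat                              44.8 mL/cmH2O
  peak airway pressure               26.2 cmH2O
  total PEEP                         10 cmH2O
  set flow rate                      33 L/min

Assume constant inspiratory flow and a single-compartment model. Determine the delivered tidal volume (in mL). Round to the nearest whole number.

Flow: 33 L/min ÷ 60 = 0.55 L/s.
Total PEEP = 10 cmH2O (set 9 + intrinsic 1); this is the baseline alveolar pressure.
Equation of motion (constant flow): PIP = Vt/C + R·V̇ + PEEP.
Vt/C = PIP − R·V̇ − PEEP = 26.2 − 6.6 − 10 = 9.6 cmH2O.
Vt = C × 9.6 = 44.8 × 9.6 = 430.08 mL.

430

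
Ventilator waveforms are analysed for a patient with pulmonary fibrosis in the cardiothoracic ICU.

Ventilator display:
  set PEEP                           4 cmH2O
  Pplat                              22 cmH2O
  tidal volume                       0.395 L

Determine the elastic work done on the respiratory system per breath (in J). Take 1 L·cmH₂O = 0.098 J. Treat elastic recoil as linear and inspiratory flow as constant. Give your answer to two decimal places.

Elastic work ≈ ½ × (Pplat − PEEP) × Vt = 0.5 × (22 − 4) × 0.395 L = 0.5 × 18.0 × 0.395 = 3.555 L·cmH2O.
× 0.098 J/(L·cmH2O) → 0.3484 J.

0.35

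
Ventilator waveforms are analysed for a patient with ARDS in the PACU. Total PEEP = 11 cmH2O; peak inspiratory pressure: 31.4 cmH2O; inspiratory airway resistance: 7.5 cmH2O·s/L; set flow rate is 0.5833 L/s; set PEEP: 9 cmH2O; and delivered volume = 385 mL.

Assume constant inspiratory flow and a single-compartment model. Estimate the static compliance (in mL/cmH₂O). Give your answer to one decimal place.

Total PEEP = 11 cmH2O (set 9 + intrinsic 2); this is the baseline alveolar pressure.
Equation of motion (constant flow): PIP = Vt/C + R·V̇ + PEEP.
Vt/C = PIP − R·V̇ − PEEP = 31.4 − 7.5×0.5833 − 11 = 31.4 − 4.375 − 11 = 16.025 cmH2O.
C = Vt / 16.025 = 385 / 16.025 = 24.025 mL/cmH2O.

24.0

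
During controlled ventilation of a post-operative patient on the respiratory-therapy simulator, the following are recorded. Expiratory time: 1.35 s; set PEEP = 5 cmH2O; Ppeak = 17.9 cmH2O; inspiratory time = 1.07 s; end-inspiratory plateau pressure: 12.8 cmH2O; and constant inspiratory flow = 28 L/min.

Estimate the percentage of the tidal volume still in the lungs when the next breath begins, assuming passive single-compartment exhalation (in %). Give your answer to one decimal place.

14.5

Flow: 28 L/min ÷ 60 = 0.4667 L/s.
Vt = flow × Ti = 0.4667 L/s × 1.07 s × 1000 mL/L = 499.37 mL.
R = (PIP − Pplat)/V̇ = (17.9 − 12.8) / 0.4667 = 5.1/0.4667 = 10.928 cmH2O·s/L.
C = Vt/(Pplat − PEEP) = 499.37 / (12.8 − 5) = 499.37/7.8 = 64.022 mL/cmH2O.
τ = R × C = 10.928 × 0.06402 L/cmH2O = 0.6996 s.
Fraction remaining at end-expiration = e^(−Te/τ) = e^(−1.35/0.6996) = 0.1452 → 14.52%.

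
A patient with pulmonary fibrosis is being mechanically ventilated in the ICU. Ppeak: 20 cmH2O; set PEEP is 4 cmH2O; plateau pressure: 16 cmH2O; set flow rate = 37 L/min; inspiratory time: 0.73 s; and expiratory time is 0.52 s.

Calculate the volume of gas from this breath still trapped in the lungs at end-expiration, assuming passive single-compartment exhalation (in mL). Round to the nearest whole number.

Flow: 37 L/min ÷ 60 = 0.6167 L/s.
Vt = flow × Ti = 0.6167 L/s × 0.73 s × 1000 mL/L = 450.19 mL.
R = (PIP − Pplat)/V̇ = (20 − 16) / 0.6167 = 4.0/0.6167 = 6.486 cmH2O·s/L.
C = Vt/(Pplat − PEEP) = 450.19 / (16 − 4) = 450.19/12.0 = 37.516 mL/cmH2O.
τ = R × C = 6.486 × 0.03752 L/cmH2O = 0.2434 s.
Fraction remaining = e^(−Te/τ) = e^(−0.52/0.2434) = 0.1181.
Trapped volume = 450.19 × 0.1181 = 53.167 mL.

53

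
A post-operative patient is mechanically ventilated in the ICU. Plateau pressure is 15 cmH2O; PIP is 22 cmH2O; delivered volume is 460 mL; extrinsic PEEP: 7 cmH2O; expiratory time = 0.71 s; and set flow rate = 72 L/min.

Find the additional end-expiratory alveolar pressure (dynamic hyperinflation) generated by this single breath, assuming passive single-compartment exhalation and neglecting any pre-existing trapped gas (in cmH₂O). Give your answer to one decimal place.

Flow: 72 L/min ÷ 60 = 1.2 L/s.
R = (PIP − Pplat)/V̇ = (22 − 15) / 1.2 = 7.0/1.2 = 5.833 cmH2O·s/L.
C = Vt/(Pplat − PEEP) = 460.0 / (15 − 7) = 460.0/8.0 = 57.5 mL/cmH2O.
τ = R × C = 5.833 × 0.0575 L/cmH2O = 0.3354 s.
Fraction remaining = e^(−Te/τ) = e^(−0.71/0.3354) = 0.1204; trapped volume = 460.0 × 0.1204 = 55.384 mL.
Additional alveolar pressure from trapping ≈ V_trapped / C = 55.384 / 57.5 = 0.9632 cmH2O.

1.0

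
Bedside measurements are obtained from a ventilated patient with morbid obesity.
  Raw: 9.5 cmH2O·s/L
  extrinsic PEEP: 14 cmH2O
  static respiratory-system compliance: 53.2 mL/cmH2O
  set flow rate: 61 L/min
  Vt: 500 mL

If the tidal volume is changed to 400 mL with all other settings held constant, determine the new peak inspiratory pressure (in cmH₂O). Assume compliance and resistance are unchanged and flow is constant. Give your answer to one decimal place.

31.2

Flow: 61 L/min ÷ 60 = 1.0167 L/s.
PIP = Vt/C + R·V̇ + PEEP (constant-flow equation of motion).
Only the elastic term changes: ΔPIP = ΔVt / C = (400 − 500) / 53.2 = -1.88 cmH2O.
Original PIP = 500/53.2 + 9.5×1.0167 + 14 = 33.057 cmH2O; new PIP = 33.057 + (-1.88) = 31.177 cmH2O.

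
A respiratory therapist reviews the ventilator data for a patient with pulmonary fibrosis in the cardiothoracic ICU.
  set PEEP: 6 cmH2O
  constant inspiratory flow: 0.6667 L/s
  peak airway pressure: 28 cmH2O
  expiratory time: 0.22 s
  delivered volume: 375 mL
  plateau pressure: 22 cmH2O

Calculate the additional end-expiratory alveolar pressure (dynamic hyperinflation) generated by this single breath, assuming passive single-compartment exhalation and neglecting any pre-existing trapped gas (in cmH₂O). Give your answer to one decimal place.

5.6

R = (PIP − Pplat)/V̇ = (28 − 22) / 0.6667 = 6.0/0.6667 = 9.0 cmH2O·s/L.
C = Vt/(Pplat − PEEP) = 375.0 / (22 − 6) = 375.0/16.0 = 23.438 mL/cmH2O.
τ = R × C = 9.0 × 0.02344 L/cmH2O = 0.211 s.
Fraction remaining = e^(−Te/τ) = e^(−0.22/0.211) = 0.3525; trapped volume = 375.0 × 0.3525 = 132.19 mL.
Additional alveolar pressure from trapping ≈ V_trapped / C = 132.19 / 23.438 = 5.64 cmH2O.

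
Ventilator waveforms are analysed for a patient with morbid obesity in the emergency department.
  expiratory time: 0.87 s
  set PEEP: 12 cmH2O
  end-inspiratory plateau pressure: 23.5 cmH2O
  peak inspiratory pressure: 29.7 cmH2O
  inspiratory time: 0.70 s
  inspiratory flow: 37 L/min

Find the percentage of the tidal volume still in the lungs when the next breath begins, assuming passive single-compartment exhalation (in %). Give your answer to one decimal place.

10.0

Flow: 37 L/min ÷ 60 = 0.6167 L/s.
Vt = flow × Ti = 0.6167 L/s × 0.70 s × 1000 mL/L = 431.69 mL.
R = (PIP − Pplat)/V̇ = (29.7 − 23.5) / 0.6167 = 6.2/0.6167 = 10.054 cmH2O·s/L.
C = Vt/(Pplat − PEEP) = 431.69 / (23.5 − 12) = 431.69/11.5 = 37.538 mL/cmH2O.
τ = R × C = 10.054 × 0.03754 L/cmH2O = 0.3774 s.
Fraction remaining at end-expiration = e^(−Te/τ) = e^(−0.87/0.3774) = 0.09973 → 9.973%.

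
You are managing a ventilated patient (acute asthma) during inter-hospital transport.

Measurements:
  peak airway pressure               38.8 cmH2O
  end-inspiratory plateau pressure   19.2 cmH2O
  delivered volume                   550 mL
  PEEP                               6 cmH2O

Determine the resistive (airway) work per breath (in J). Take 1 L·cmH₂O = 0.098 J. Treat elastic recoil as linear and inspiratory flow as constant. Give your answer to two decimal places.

With constant inspiratory flow the resistive pressure is constant at PIP − Pplat = 38.8 − 19.2 = 19.6 cmH2O, so resistive work = 19.6 × 0.550 = 10.78 L·cmH2O.
× 0.098 J/(L·cmH2O) → 1.056 J.

1.06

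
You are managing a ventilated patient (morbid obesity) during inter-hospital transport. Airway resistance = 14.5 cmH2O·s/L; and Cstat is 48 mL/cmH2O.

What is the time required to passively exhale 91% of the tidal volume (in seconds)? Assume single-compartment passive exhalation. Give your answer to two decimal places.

τ = R × C = 14.5 × 48 mL/cmH2O = 14.5 × 0.048 L/cmH2O = 0.696 s.
Exhaled fraction f = 1 − e^(−t/τ) → t = −τ·ln(1 − f) = −0.696·ln(0.09) = 1.676 s.

1.68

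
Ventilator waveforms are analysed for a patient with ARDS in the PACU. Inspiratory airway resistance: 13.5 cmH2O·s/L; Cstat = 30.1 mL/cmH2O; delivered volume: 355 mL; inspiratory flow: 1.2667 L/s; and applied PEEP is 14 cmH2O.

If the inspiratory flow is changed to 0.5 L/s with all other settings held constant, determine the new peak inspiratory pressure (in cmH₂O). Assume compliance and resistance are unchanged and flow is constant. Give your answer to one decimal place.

PIP = Vt/C + R·V̇ + PEEP (constant-flow equation of motion).
Only the resistive term changes: ΔPIP = R × ΔV̇ = 13.5 × (0.5 − 1.2667) = 13.5 × -0.7667 = -10.35 cmH2O.
Original PIP = 355/30.1 + 13.5×1.2667 + 14 = 42.894 cmH2O; new PIP = 42.894 + (-10.35) = 32.544 cmH2O.

32.5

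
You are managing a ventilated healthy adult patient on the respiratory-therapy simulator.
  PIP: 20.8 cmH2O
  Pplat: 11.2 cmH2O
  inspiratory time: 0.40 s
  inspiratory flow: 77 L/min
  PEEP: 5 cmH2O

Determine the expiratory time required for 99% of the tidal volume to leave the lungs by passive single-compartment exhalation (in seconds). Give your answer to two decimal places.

2.85

Flow: 77 L/min ÷ 60 = 1.2833 L/s.
Vt = flow × Ti = 1.2833 L/s × 0.40 s × 1000 mL/L = 513.32 mL.
R = (PIP − Pplat)/V̇ = (20.8 − 11.2) / 1.2833 = 9.6/1.2833 = 7.481 cmH2O·s/L.
C = Vt/(Pplat − PEEP) = 513.32 / (11.2 − 5) = 513.32/6.2 = 82.794 mL/cmH2O.
τ = R × C = 7.481 × 0.08279 L/cmH2O = 0.6194 s.
t = −τ·ln(1 − 0.99) = −0.6194·ln(0.01) = 2.852 s.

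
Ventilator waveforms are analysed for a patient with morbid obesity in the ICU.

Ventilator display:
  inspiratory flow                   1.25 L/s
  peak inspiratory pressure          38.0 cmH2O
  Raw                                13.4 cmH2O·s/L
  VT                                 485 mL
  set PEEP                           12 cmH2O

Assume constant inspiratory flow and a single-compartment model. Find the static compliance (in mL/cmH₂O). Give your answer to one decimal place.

Equation of motion (constant flow): PIP = Vt/C + R·V̇ + PEEP.
Vt/C = PIP − R·V̇ − PEEP = 38.0 − 13.4×1.25 − 12 = 38.0 − 16.75 − 12 = 9.25 cmH2O.
C = Vt / 9.25 = 485 / 9.25 = 52.432 mL/cmH2O.

52.4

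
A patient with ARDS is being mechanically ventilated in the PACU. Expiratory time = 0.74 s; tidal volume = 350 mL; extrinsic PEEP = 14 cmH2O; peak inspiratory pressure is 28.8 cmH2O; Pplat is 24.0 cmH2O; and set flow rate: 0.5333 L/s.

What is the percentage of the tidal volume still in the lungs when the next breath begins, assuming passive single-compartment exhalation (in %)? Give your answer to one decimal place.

R = (PIP − Pplat)/V̇ = (28.8 − 24.0) / 0.5333 = 4.8/0.5333 = 9.001 cmH2O·s/L.
C = Vt/(Pplat − PEEP) = 350.0 / (24.0 − 14) = 350.0/10.0 = 35.0 mL/cmH2O.
τ = R × C = 9.001 × 0.035 L/cmH2O = 0.315 s.
Fraction remaining at end-expiration = e^(−Te/τ) = e^(−0.74/0.315) = 0.09544 → 9.544%.

9.5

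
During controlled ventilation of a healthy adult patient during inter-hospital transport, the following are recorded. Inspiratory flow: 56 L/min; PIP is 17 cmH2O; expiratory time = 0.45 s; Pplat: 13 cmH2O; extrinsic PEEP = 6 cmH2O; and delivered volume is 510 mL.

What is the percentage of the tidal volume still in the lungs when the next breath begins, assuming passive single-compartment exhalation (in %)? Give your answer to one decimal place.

23.7

Flow: 56 L/min ÷ 60 = 0.9333 L/s.
R = (PIP − Pplat)/V̇ = (17 − 13) / 0.9333 = 4.0/0.9333 = 4.286 cmH2O·s/L.
C = Vt/(Pplat − PEEP) = 510.0 / (13 − 6) = 510.0/7.0 = 72.857 mL/cmH2O.
τ = R × C = 4.286 × 0.07286 L/cmH2O = 0.3123 s.
Fraction remaining at end-expiration = e^(−Te/τ) = e^(−0.45/0.3123) = 0.2367 → 23.67%.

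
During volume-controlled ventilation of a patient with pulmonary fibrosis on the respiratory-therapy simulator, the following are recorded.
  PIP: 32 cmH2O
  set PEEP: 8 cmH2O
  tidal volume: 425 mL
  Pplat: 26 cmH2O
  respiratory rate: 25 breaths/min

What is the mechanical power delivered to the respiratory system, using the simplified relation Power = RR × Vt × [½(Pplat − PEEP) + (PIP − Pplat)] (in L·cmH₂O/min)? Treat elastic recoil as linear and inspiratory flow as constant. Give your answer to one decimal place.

Per-breath work = Vt × [½(Pplat−PEEP) + (PIP−Pplat)] = 0.425 × [0.5×18.0 + 6.0] = 0.425 × 15.0 = 6.375 L·cmH2O.
Power = 25 × 6.375 = 159.38 L·cmH2O/min.

159.4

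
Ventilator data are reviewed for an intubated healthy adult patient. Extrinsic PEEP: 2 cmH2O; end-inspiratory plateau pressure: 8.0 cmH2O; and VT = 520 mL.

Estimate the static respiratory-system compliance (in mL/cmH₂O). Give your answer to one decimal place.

86.7

Cstat = Vt / (Pplat − PEEP) = 520 / (8.0 − 2) = 520 / 6.0 = 86.667 mL/cmH2O.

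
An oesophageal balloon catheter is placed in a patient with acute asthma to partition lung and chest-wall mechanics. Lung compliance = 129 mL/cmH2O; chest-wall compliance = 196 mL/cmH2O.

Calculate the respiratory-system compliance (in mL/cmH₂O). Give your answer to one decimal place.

Lung and chest wall are elastances in series: 1/Crs = 1/CL + 1/Ccw.
1/Crs = 1/129 + 1/196 = 0.01285.
Crs = 77.821 mL/cmH2O.

77.8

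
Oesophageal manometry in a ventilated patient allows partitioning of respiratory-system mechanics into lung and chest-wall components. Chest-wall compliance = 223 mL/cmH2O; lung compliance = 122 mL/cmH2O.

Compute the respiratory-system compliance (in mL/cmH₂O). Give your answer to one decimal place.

78.9

Lung and chest wall are elastances in series: 1/Crs = 1/CL + 1/Ccw.
1/Crs = 1/122 + 1/223 = 0.01268.
Crs = 78.864 mL/cmH2O.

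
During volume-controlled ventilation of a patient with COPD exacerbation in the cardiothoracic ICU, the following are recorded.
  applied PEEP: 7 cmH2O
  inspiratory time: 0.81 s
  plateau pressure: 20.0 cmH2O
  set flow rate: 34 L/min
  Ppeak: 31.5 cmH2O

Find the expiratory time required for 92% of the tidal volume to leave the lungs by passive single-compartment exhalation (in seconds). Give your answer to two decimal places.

1.81

Flow: 34 L/min ÷ 60 = 0.5667 L/s.
Vt = flow × Ti = 0.5667 L/s × 0.81 s × 1000 mL/L = 459.03 mL.
R = (PIP − Pplat)/V̇ = (31.5 − 20.0) / 0.5667 = 11.5/0.5667 = 20.293 cmH2O·s/L.
C = Vt/(Pplat − PEEP) = 459.03 / (20.0 − 7) = 459.03/13.0 = 35.31 mL/cmH2O.
τ = R × C = 20.293 × 0.03531 L/cmH2O = 0.7165 s.
t = −τ·ln(1 − 0.92) = −0.7165·ln(0.08) = 1.81 s.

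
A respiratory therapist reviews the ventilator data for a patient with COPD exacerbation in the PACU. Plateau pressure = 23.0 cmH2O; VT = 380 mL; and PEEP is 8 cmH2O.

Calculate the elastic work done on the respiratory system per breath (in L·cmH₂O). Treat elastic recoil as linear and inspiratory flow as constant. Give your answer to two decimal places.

2.85

Elastic work ≈ ½ × (Pplat − PEEP) × Vt = 0.5 × (23.0 − 8) × 0.380 L = 0.5 × 15.0 × 0.380 = 2.85 L·cmH2O.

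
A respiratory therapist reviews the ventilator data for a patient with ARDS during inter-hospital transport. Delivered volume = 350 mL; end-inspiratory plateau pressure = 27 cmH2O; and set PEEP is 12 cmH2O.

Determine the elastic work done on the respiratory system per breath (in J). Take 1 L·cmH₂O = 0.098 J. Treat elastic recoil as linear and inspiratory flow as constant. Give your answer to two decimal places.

Elastic work ≈ ½ × (Pplat − PEEP) × Vt = 0.5 × (27 − 12) × 0.350 L = 0.5 × 15.0 × 0.350 = 2.625 L·cmH2O.
× 0.098 J/(L·cmH2O) → 0.2573 J.

0.26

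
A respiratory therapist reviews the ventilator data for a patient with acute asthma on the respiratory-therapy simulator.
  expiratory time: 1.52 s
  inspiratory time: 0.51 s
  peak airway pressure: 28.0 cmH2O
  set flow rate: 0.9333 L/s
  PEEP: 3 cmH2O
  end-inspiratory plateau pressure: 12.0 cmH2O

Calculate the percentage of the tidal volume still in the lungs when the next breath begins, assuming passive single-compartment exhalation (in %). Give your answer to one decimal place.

Vt = flow × Ti = 0.9333 L/s × 0.51 s × 1000 mL/L = 475.98 mL.
R = (PIP − Pplat)/V̇ = (28.0 − 12.0) / 0.9333 = 16.0/0.9333 = 17.143 cmH2O·s/L.
C = Vt/(Pplat − PEEP) = 475.98 / (12.0 − 3) = 475.98/9.0 = 52.887 mL/cmH2O.
τ = R × C = 17.143 × 0.05289 L/cmH2O = 0.9067 s.
Fraction remaining at end-expiration = e^(−Te/τ) = e^(−1.52/0.9067) = 0.187 → 18.7%.

18.7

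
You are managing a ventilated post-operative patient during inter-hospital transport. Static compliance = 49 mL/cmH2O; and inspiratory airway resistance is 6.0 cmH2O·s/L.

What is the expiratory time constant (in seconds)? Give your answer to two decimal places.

τ = R × C = 6.0 × 49 mL/cmH2O = 6.0 × 0.049 L/cmH2O = 0.294 s.

0.29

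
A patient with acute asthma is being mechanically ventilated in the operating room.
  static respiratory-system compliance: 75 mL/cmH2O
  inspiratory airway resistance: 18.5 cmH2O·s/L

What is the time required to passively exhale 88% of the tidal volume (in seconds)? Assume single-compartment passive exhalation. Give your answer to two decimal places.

τ = R × C = 18.5 × 75 mL/cmH2O = 18.5 × 0.075 L/cmH2O = 1.388 s.
Exhaled fraction f = 1 − e^(−t/τ) → t = −τ·ln(1 − f) = −1.388·ln(0.12) = 2.943 s.

2.94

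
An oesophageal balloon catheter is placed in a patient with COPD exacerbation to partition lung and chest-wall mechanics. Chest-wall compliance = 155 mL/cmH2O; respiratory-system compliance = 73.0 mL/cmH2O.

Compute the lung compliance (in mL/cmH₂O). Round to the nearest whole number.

1/CL = 1/Crs − 1/Ccw.
1/CL = 1/73.0 − 1/155 = 0.007247.
CL = 137.99 mL/cmH2O.

138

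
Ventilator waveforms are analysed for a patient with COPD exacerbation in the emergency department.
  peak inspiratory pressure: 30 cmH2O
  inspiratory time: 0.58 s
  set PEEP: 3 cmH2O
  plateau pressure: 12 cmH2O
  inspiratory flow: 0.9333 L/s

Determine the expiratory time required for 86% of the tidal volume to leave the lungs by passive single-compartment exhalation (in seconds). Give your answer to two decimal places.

Vt = flow × Ti = 0.9333 L/s × 0.58 s × 1000 mL/L = 541.31 mL.
R = (PIP − Pplat)/V̇ = (30 − 12) / 0.9333 = 18.0/0.9333 = 19.286 cmH2O·s/L.
C = Vt/(Pplat − PEEP) = 541.31 / (12 − 3) = 541.31/9.0 = 60.146 mL/cmH2O.
τ = R × C = 19.286 × 0.06015 L/cmH2O = 1.16 s.
t = −τ·ln(1 − 0.86) = −1.16·ln(0.14) = 2.281 s.

2.28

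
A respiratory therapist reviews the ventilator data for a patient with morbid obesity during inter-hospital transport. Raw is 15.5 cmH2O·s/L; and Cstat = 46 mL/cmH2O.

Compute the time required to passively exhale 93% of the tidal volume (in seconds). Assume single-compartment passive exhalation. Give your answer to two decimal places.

τ = R × C = 15.5 × 46 mL/cmH2O = 15.5 × 0.046 L/cmH2O = 0.713 s.
Exhaled fraction f = 1 − e^(−t/τ) → t = −τ·ln(1 − f) = −0.713·ln(0.07) = 1.896 s.

1.90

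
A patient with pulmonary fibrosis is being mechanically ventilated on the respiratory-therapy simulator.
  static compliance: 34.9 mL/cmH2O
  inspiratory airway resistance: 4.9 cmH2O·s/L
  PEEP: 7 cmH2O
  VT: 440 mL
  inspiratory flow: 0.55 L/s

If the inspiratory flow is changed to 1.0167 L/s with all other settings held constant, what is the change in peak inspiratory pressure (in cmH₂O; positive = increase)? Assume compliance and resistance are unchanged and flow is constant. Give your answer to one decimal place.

2.3

PIP = Vt/C + R·V̇ + PEEP (constant-flow equation of motion).
Only the resistive term changes: ΔPIP = R × ΔV̇ = 4.9 × (1.0167 − 0.55) = 4.9 × 0.4667 = 2.287 cmH2O.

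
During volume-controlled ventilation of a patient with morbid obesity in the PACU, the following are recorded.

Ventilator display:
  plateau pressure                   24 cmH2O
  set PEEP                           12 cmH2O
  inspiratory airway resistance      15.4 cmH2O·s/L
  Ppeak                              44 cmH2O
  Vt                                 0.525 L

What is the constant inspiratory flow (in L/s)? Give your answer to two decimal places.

flow = (PIP − Pplat) / Raw = 20.0 / 15.4 = 1.299 L/s.

1.30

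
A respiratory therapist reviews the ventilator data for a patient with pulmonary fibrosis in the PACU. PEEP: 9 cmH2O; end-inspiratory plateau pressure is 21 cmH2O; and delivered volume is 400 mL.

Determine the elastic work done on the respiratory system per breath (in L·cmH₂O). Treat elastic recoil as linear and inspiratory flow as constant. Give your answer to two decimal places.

2.40

Elastic work ≈ ½ × (Pplat − PEEP) × Vt = 0.5 × (21 − 9) × 0.400 L = 0.5 × 12.0 × 0.400 = 2.4 L·cmH2O.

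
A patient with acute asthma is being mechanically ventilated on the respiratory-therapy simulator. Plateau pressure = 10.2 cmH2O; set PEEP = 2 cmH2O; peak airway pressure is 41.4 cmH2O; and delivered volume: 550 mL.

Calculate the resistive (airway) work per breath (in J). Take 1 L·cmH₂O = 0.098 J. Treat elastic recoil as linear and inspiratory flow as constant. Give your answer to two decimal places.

1.68

With constant inspiratory flow the resistive pressure is constant at PIP − Pplat = 41.4 − 10.2 = 31.2 cmH2O, so resistive work = 31.2 × 0.550 = 17.16 L·cmH2O.
× 0.098 J/(L·cmH2O) → 1.682 J.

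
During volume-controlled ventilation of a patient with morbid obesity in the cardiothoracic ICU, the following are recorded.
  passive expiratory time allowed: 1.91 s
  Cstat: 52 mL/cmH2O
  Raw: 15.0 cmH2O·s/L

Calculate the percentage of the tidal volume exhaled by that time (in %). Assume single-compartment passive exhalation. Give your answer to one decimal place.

τ = R × C = 15.0 × 52 mL/cmH2O = 15.0 × 0.052 L/cmH2O = 0.78 s.
Passive exhalation: V(t)/V₀ = e^(−t/τ) = e^(−1.91/0.78) = 0.0864.
Fraction exhaled = 1 − 0.0864 = 0.9136 → 91.36%.

91.4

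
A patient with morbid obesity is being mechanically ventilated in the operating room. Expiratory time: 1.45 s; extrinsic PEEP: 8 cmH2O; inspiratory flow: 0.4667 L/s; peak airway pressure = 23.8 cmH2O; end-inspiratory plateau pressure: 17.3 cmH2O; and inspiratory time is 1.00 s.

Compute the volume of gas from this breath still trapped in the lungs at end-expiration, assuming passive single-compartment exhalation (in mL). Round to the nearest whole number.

Vt = flow × Ti = 0.4667 L/s × 1.00 s × 1000 mL/L = 466.7 mL.
R = (PIP − Pplat)/V̇ = (23.8 − 17.3) / 0.4667 = 6.5/0.4667 = 13.928 cmH2O·s/L.
C = Vt/(Pplat − PEEP) = 466.7 / (17.3 − 8) = 466.7/9.3 = 50.183 mL/cmH2O.
τ = R × C = 13.928 × 0.05018 L/cmH2O = 0.6989 s.
Fraction remaining = e^(−Te/τ) = e^(−1.45/0.6989) = 0.1256.
Trapped volume = 466.7 × 0.1256 = 58.618 mL.

59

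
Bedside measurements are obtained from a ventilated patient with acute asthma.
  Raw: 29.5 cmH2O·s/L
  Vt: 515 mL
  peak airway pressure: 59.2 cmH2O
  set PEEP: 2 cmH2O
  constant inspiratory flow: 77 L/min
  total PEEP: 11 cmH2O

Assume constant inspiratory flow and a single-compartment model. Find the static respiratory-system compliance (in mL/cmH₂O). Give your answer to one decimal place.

Flow: 77 L/min ÷ 60 = 1.2833 L/s.
Total PEEP = 11 cmH2O (set 2 + intrinsic 9); this is the baseline alveolar pressure.
Equation of motion (constant flow): PIP = Vt/C + R·V̇ + PEEP.
Vt/C = PIP − R·V̇ − PEEP = 59.2 − 29.5×1.2833 − 11 = 59.2 − 37.857 − 11 = 10.343 cmH2O.
C = Vt / 10.343 = 515 / 10.343 = 49.792 mL/cmH2O.

49.8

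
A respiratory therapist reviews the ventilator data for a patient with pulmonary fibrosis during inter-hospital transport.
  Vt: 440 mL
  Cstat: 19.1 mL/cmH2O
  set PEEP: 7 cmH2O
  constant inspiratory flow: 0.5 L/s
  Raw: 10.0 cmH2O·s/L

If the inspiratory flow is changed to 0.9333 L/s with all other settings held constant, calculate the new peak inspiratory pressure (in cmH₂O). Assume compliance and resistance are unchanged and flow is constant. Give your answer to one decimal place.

39.4

PIP = Vt/C + R·V̇ + PEEP (constant-flow equation of motion).
Only the resistive term changes: ΔPIP = R × ΔV̇ = 10.0 × (0.9333 − 0.5) = 10.0 × 0.4333 = 4.333 cmH2O.
Original PIP = 440/19.1 + 10.0×0.5 + 7 = 35.037 cmH2O; new PIP = 35.037 + (4.333) = 39.37 cmH2O.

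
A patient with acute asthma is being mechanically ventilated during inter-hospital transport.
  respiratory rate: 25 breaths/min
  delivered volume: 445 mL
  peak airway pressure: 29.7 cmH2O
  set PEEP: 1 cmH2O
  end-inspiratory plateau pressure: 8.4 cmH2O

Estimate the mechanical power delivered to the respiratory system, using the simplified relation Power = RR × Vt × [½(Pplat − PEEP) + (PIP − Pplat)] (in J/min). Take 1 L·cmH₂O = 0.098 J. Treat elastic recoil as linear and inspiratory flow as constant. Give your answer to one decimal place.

27.3

Per-breath work = Vt × [½(Pplat−PEEP) + (PIP−Pplat)] = 0.445 × [0.5×7.4 + 21.3] = 0.445 × 25.0 = 11.125 L·cmH2O.
Power = 25 × 11.125 = 278.13 L·cmH2O/min.
× 0.098 J/(L·cmH2O) → 27.257 J/min.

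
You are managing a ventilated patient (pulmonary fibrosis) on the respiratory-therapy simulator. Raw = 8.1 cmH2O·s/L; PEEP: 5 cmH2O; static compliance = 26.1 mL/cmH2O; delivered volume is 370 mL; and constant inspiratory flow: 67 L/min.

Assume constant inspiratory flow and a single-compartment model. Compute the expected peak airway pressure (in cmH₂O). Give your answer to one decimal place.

28.2

Flow: 67 L/min ÷ 60 = 1.1167 L/s.
Equation of motion (constant flow): PIP = Vt/C + R·V̇ + PEEP.
PIP = 370/26.1 + 8.1×1.1167 + 5 = 14.176 + 9.045 + 5 = 28.221 cmH2O.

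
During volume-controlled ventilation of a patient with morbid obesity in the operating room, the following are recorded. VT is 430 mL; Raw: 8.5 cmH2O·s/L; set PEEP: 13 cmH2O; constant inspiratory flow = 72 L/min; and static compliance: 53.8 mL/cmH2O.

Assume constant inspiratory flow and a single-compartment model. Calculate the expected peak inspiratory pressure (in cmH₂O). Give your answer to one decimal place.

Flow: 72 L/min ÷ 60 = 1.2 L/s.
Equation of motion (constant flow): PIP = Vt/C + R·V̇ + PEEP.
PIP = 430/53.8 + 8.5×1.2 + 13 = 7.993 + 10.2 + 13 = 31.193 cmH2O.

31.2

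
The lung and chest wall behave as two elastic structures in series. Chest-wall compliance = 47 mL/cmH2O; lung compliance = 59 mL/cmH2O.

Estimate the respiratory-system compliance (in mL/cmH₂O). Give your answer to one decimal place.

Lung and chest wall are elastances in series: 1/Crs = 1/CL + 1/Ccw.
1/Crs = 1/59 + 1/47 = 0.03823.
Crs = 26.157 mL/cmH2O.

26.2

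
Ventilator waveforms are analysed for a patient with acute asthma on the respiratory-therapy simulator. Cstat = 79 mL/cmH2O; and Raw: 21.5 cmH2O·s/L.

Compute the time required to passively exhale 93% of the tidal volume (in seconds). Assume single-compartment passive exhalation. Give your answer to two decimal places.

4.52

τ = R × C = 21.5 × 79 mL/cmH2O = 21.5 × 0.079 L/cmH2O = 1.699 s.
Exhaled fraction f = 1 − e^(−t/τ) → t = −τ·ln(1 − f) = −1.699·ln(0.07) = 4.518 s.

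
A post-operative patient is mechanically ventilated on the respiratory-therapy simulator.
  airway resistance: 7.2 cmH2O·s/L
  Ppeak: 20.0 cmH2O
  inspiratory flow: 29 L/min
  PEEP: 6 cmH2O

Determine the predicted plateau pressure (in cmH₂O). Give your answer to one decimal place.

Flow: 29 L/min ÷ 60 = 0.4833 L/s.
Pplat = PIP − Raw × flow = 20.0 − 7.2 × 0.4833 = 20.0 − 3.48 = 16.52 cmH2O.

16.5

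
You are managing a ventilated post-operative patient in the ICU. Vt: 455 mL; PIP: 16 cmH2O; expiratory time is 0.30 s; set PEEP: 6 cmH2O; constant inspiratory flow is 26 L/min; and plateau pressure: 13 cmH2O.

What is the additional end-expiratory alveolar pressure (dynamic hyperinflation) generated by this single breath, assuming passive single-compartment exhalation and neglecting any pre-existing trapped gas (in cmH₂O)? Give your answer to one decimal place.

Flow: 26 L/min ÷ 60 = 0.4333 L/s.
R = (PIP − Pplat)/V̇ = (16 − 13) / 0.4333 = 3.0/0.4333 = 6.924 cmH2O·s/L.
C = Vt/(Pplat − PEEP) = 455.0 / (13 − 6) = 455.0/7.0 = 65.0 mL/cmH2O.
τ = R × C = 6.924 × 0.065 L/cmH2O = 0.4501 s.
Fraction remaining = e^(−Te/τ) = e^(−0.30/0.4501) = 0.5135; trapped volume = 455.0 × 0.5135 = 233.64 mL.
Additional alveolar pressure from trapping ≈ V_trapped / C = 233.64 / 65.0 = 3.594 cmH2O.

3.6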